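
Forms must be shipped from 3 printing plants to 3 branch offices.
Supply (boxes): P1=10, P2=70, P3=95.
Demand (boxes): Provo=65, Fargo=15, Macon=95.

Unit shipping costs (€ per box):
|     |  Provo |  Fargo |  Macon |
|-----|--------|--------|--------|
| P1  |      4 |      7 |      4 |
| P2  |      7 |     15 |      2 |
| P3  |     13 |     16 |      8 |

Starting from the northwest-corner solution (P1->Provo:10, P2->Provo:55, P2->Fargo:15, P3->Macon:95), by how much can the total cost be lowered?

Current plan cost = 10·4 + 55·7 + 15·15 + 95·8 = €1410.
Optimal plan:
  P1→Fargo: 10 × €7 = €70
  P2→Macon: 70 × €2 = €140
  P3→Provo: 65 × €13 = €845
  P3→Fargo: 5 × €16 = €80
  P3→Macon: 25 × €8 = €200
Optimal cost = €1335.
Saving = 1410 − 1335 = €75.

75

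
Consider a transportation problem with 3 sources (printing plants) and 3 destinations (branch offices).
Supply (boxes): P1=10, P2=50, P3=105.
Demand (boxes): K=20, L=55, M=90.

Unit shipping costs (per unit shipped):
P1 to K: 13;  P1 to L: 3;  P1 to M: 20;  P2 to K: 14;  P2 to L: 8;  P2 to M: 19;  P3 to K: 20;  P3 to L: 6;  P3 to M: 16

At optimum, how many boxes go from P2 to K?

20

The minimum-cost plan:
  P1→L: 10 × 3 = 30
  P2→K: 20 × 14 = 280
  P2→L: 30 × 8 = 240
  P3→L: 15 × 6 = 90
  P3→M: 90 × 16 = 1440
Total cost = 2080.
So P2→K carries 20 boxes.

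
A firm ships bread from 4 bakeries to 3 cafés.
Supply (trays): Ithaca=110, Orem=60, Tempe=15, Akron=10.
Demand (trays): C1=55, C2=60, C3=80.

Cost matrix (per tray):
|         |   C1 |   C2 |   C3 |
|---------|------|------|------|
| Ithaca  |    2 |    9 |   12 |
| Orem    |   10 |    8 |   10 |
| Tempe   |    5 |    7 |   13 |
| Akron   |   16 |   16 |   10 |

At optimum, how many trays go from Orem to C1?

Optimal shipments:
  Ithaca–C1: 55 × 2 = 110
  Ithaca–C2: 45 × 9 = 405
  Ithaca–C3: 10 × 12 = 120
  Orem–C3: 60 × 10 = 600
  Tempe–C2: 15 × 7 = 105
  Akron–C3: 10 × 10 = 100
Total cost = 1440.
The route Orem→C1 is not used.

0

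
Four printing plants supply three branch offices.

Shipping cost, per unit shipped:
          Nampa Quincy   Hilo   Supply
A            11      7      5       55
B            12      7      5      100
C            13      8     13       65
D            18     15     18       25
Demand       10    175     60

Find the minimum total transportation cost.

A cheapest plan:
  A->Quincy: 55 × 7 = 385
  B->Quincy: 40 × 7 = 280
  B->Hilo: 60 × 5 = 300
  C->Quincy: 65 × 8 = 520
  D->Nampa: 10 × 18 = 180
  D->Quincy: 15 × 15 = 225
Total = 385 + 280 + 300 + 520 + 180 + 225 = 1890.

1890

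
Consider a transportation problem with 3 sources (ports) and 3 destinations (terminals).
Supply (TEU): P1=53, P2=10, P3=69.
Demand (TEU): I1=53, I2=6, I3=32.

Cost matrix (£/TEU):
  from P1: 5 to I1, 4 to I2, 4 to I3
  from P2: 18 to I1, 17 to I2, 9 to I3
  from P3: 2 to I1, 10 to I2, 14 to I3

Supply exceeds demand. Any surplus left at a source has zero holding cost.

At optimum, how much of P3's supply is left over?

An optimal plan:
  P1 to I2: 6 TEU
  P1 to I3: 32 TEU
  P3 to I1: 53 TEU
Total cost = £258.
P3 ships 53 of its 69, leaving 16.

16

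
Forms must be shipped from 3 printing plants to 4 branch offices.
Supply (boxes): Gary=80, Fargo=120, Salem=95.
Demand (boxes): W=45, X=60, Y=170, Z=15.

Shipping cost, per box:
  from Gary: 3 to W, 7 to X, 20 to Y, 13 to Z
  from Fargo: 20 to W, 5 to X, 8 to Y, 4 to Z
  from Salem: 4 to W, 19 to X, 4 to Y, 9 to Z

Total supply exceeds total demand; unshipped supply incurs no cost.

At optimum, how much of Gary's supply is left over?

5

Minimum-cost shipments:
  Gary to W: 45 × 3 = 135
  Gary to X: 30 × 7 = 210
  Fargo to X: 30 × 5 = 150
  Fargo to Y: 75 × 8 = 600
  Fargo to Z: 15 × 4 = 60
  Salem to Y: 95 × 4 = 380
Total cost = 1535.
Gary ships 75 of its 80, leaving 5.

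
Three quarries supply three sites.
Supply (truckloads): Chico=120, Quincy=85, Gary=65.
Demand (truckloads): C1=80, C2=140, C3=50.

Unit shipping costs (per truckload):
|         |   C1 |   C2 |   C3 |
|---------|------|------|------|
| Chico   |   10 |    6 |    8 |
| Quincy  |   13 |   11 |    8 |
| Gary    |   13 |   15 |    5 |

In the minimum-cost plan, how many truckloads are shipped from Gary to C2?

The minimum-cost plan:
  Chico to C2: 120 × 6 = 720
  Quincy to C1: 65 × 13 = 845
  Quincy to C2: 20 × 11 = 220
  Gary to C1: 15 × 13 = 195
  Gary to C3: 50 × 5 = 250
Total cost = 2230.
The route Gary→C2 is not used.

0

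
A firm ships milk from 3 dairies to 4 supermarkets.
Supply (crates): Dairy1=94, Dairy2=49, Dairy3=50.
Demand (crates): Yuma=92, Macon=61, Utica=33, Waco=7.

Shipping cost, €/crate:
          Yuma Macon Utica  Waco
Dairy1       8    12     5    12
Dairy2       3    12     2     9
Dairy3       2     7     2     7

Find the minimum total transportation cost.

An optimal shipping plan:
  Dairy1 to Macon: 61 × €12 = €732
  Dairy1 to Utica: 33 × €5 = €165
  Dairy2 to Yuma: 49 × €3 = €147
  Dairy3 to Yuma: 43 × €2 = €86
  Dairy3 to Waco: 7 × €7 = €49
Total = 732 + 165 + 147 + 86 + 49 = €1179.

1179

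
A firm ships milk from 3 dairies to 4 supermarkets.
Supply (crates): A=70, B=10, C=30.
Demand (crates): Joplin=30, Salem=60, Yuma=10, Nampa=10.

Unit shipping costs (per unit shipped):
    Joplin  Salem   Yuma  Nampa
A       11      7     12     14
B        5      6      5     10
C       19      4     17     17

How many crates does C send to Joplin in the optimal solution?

0

Optimal shipments:
  A->Joplin: 30 × 11 = 330
  A->Salem: 30 × 7 = 210
  A->Nampa: 10 × 14 = 140
  B->Yuma: 10 × 5 = 50
  C->Salem: 30 × 4 = 120
Total cost = 850.
The route C→Joplin is not used.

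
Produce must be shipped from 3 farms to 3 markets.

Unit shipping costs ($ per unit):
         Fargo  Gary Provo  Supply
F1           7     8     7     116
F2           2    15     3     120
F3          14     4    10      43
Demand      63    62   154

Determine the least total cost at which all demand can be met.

1300

An optimal shipping plan:
  F1 to Gary: 19 × $8 = $152
  F1 to Provo: 97 × $7 = $679
  F2 to Fargo: 63 × $2 = $126
  F2 to Provo: 57 × $3 = $171
  F3 to Gary: 43 × $4 = $172
Total = 152 + 679 + 126 + 171 + 172 = $1300.
(Supply check: F1 ships 116; F2 ships 120; F3 ships 43.)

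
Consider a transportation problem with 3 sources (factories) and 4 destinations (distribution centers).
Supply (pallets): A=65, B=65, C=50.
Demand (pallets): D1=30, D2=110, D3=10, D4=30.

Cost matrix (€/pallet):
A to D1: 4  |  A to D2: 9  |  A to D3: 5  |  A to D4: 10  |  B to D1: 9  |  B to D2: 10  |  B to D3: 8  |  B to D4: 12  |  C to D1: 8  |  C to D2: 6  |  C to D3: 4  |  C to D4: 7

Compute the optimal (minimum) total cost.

1375

An optimal shipping plan:
  A→D1: 30 × €4 = €120
  A→D2: 25 × €9 = €225
  A→D3: 10 × €5 = €50
  B→D2: 65 × €10 = €650
  C→D2: 20 × €6 = €120
  C→D4: 30 × €7 = €210
Total = 120 + 225 + 50 + 650 + 120 + 210 = €1375.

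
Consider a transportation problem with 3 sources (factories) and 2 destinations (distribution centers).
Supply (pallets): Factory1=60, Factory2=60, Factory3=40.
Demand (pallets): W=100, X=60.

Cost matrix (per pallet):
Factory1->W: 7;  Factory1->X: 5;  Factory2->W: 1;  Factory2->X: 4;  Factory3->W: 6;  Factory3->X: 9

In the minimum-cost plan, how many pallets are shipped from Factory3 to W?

The minimum-cost plan:
  Factory1->X: 60 × 5 = 300
  Factory2->W: 60 × 1 = 60
  Factory3->W: 40 × 6 = 240
Total cost = 600.
So Factory3→W carries 40 pallets.

40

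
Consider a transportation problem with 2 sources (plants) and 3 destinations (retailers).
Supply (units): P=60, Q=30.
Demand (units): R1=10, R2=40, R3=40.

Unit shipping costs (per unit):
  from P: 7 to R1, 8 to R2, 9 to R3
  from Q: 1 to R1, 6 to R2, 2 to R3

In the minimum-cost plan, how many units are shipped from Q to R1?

Solving gives:
  P->R1: 10 × 7 = 70
  P->R2: 40 × 8 = 320
  P->R3: 10 × 9 = 90
  Q->R3: 30 × 2 = 60
Total cost = 540.
The route Q→R1 is not used.

0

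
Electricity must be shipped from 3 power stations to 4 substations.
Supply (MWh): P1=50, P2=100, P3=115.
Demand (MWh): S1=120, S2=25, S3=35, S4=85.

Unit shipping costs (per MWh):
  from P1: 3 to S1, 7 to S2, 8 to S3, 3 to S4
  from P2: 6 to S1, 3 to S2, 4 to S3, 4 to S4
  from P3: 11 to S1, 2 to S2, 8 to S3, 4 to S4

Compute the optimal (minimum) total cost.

An optimal shipping plan:
  P1→S1: 50 MWh
  P2→S1: 70 MWh
  P2→S3: 30 MWh
  P3→S2: 25 MWh
  P3→S3: 5 MWh
  P3→S4: 85 MWh
Total cost = 1120.
(Supply check: P1 ships 50; P2 ships 100; P3 ships 115.)

1120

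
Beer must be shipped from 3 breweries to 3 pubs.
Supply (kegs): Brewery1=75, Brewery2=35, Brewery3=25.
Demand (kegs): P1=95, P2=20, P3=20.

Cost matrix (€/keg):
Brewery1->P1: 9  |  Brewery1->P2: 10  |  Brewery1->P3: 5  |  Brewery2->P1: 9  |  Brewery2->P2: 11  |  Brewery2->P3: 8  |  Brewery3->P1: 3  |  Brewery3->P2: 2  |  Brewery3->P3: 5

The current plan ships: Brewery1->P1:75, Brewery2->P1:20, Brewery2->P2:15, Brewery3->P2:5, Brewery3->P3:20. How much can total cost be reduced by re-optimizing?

165

Current plan cost = 75·9 + 20·9 + 15·11 + 5·2 + 20·5 = €1130.
Optimal plan:
  Brewery1→P1: 55 × €9 = €495
  Brewery1→P3: 20 × €5 = €100
  Brewery2→P1: 35 × €9 = €315
  Brewery3→P1: 5 × €3 = €15
  Brewery3→P2: 20 × €2 = €40
Optimal cost = €965.
Saving = 1130 − 965 = €165.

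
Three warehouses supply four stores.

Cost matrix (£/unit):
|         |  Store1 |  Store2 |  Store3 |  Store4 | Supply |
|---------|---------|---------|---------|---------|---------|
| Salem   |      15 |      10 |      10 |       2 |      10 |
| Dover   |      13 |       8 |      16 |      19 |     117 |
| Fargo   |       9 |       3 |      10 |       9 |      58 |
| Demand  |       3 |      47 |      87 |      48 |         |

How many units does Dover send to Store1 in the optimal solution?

Optimal shipments:
  Salem–Store4: 10 × £2 = £20
  Dover–Store1: 3 × £13 = £39
  Dover–Store2: 47 × £8 = £376
  Dover–Store3: 67 × £16 = £1072
  Fargo–Store3: 20 × £10 = £200
  Fargo–Store4: 38 × £9 = £342
Total cost = £2049.
So Dover→Store1 carries 3 units.

3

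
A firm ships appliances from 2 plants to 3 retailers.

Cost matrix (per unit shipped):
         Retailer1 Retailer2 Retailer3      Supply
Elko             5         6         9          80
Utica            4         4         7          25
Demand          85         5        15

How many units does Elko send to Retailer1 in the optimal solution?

Optimal shipments:
  Elko→Retailer1: 80 × 5 = 400
  Utica→Retailer1: 5 × 4 = 20
  Utica→Retailer2: 5 × 4 = 20
  Utica→Retailer3: 15 × 7 = 105
Total cost = 545.
So Elko→Retailer1 carries 80 units.

80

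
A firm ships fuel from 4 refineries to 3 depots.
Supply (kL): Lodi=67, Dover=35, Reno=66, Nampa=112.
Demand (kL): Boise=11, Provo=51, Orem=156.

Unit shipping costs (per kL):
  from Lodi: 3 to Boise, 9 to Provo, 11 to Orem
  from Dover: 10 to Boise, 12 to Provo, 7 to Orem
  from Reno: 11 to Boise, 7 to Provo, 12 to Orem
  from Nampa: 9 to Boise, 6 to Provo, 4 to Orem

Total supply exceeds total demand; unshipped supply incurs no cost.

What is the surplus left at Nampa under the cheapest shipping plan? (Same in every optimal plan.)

0

Minimum-cost shipments:
  Lodi->Boise: 11 kL
  Lodi->Orem: 9 kL
  Dover->Orem: 35 kL
  Reno->Provo: 51 kL
  Nampa->Orem: 112 kL
Total cost = 1182.
Nampa ships 112 of its 112, leaving 0.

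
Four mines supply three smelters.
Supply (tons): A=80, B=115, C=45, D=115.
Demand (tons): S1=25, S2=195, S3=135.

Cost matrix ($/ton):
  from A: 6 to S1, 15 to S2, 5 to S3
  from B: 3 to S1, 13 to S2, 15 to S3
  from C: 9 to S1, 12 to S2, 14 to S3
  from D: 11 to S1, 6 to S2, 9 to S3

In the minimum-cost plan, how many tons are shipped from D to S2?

The minimum-cost plan:
  A to S3: 80 × $5 = $400
  B to S1: 25 × $3 = $75
  B to S2: 35 × $13 = $455
  B to S3: 55 × $15 = $825
  C to S2: 45 × $12 = $540
  D to S2: 115 × $6 = $690
Total cost = $2985.
So D→S2 carries 115 tons.

115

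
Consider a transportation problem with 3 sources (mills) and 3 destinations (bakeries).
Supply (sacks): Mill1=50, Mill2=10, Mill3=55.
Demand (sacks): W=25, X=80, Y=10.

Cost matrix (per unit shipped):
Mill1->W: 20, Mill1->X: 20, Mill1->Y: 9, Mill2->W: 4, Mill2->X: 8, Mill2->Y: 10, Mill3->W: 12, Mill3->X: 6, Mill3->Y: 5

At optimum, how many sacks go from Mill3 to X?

55

The minimum-cost plan:
  Mill1->W: 15 × 20 = 300
  Mill1->X: 25 × 20 = 500
  Mill1->Y: 10 × 9 = 90
  Mill2->W: 10 × 4 = 40
  Mill3->X: 55 × 6 = 330
Total cost = 1260.
So Mill3→X carries 55 sacks.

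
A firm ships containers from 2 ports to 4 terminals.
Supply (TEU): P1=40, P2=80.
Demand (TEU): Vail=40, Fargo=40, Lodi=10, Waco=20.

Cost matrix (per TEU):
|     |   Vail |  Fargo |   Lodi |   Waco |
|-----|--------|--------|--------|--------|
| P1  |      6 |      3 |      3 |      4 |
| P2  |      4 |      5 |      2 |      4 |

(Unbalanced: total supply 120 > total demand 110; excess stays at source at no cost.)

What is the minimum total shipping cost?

Optimal allocation:
  P1 to Fargo: 40 × 3 = 120
  P2 to Vail: 40 × 4 = 160
  P2 to Lodi: 10 × 2 = 20
  P2 to Waco: 20 × 4 = 80
Total = 120 + 160 + 20 + 80 = 380.

380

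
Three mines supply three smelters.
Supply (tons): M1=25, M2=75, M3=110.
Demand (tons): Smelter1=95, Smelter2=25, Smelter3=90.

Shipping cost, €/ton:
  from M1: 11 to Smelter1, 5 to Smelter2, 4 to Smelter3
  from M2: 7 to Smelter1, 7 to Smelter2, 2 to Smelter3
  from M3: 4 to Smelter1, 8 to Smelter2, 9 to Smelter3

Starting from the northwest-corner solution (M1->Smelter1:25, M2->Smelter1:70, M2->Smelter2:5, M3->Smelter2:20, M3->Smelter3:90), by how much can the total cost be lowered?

1010

Current plan cost = 25·11 + 70·7 + 5·7 + 20·8 + 90·9 = €1770.
Optimal plan:
  M1 to Smelter2: 10 tons
  M1 to Smelter3: 15 tons
  M2 to Smelter3: 75 tons
  M3 to Smelter1: 95 tons
  M3 to Smelter2: 15 tons
Optimal cost = €760.
Saving = 1770 − 760 = €1010.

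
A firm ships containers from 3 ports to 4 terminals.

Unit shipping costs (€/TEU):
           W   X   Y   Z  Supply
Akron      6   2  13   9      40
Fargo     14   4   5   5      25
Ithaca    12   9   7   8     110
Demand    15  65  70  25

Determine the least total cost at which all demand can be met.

One minimum-cost allocation:
  Akron→X: 40 × €2 = €80
  Fargo→X: 25 × €4 = €100
  Ithaca→W: 15 × €12 = €180
  Ithaca→Y: 70 × €7 = €490
  Ithaca→Z: 25 × €8 = €200
Total = 80 + 100 + 180 + 490 + 200 = €1050.

1050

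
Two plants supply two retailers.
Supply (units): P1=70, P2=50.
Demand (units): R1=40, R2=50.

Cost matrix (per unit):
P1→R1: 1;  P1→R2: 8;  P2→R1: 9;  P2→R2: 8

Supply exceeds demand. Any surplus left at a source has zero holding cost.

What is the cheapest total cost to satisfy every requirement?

440

An optimal shipping plan:
  P1–R1: 40 units
  P1–R2: 30 units
  P2–R2: 20 units
Total cost = 440.
(Supply check: P1 ships 70; P2 ships 20.)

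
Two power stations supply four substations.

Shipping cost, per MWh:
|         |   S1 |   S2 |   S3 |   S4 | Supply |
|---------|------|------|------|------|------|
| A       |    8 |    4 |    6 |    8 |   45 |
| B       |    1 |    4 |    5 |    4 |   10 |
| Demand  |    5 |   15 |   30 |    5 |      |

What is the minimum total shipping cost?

265

One minimum-cost allocation:
  A->S2: 15 MWh
  A->S3: 30 MWh
  B->S1: 5 MWh
  B->S4: 5 MWh
Total cost = 265.
(Supply check: A ships 45; B ships 10.)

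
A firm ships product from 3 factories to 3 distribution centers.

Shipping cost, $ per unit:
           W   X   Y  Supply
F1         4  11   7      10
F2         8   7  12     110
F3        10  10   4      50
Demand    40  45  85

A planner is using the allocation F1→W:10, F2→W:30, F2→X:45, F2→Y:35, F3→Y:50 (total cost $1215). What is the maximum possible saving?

Current plan cost = 10·4 + 30·8 + 45·7 + 35·12 + 50·4 = $1215.
Optimal plan:
  F1->Y: 10 × $7 = $70
  F2->W: 40 × $8 = $320
  F2->X: 45 × $7 = $315
  F2->Y: 25 × $12 = $300
  F3->Y: 50 × $4 = $200
Optimal cost = $1205.
Saving = 1215 − 1205 = $10.

10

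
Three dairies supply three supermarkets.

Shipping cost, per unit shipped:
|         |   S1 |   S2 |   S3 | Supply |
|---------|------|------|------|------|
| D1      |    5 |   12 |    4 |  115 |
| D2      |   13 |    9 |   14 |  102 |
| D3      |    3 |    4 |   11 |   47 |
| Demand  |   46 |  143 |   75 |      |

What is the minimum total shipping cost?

A cheapest plan:
  D1->S1: 40 × 5 = 200
  D1->S3: 75 × 4 = 300
  D2->S2: 102 × 9 = 918
  D3->S1: 6 × 3 = 18
  D3->S2: 41 × 4 = 164
Total = 200 + 300 + 918 + 18 + 164 = 1600.
(Supply check: D1 ships 115; D2 ships 102; D3 ships 47.)

1600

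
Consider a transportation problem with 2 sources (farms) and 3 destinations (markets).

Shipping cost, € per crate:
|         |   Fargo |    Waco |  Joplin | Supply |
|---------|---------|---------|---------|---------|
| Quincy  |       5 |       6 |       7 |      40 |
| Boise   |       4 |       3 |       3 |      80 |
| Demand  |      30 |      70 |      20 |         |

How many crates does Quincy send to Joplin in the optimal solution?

Optimal shipments:
  Quincy->Fargo: 30 × €5 = €150
  Quincy->Waco: 10 × €6 = €60
  Boise->Waco: 60 × €3 = €180
  Boise->Joplin: 20 × €3 = €60
Total cost = €450.
The route Quincy→Joplin is not used.

0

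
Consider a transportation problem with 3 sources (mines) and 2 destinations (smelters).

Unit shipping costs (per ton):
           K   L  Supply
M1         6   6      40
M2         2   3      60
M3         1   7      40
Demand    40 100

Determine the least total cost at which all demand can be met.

460

One minimum-cost allocation:
  M1 to L: 40 tons
  M2 to L: 60 tons
  M3 to K: 40 tons
Total cost = 460.
(Supply check: M1 ships 40; M2 ships 60; M3 ships 40.)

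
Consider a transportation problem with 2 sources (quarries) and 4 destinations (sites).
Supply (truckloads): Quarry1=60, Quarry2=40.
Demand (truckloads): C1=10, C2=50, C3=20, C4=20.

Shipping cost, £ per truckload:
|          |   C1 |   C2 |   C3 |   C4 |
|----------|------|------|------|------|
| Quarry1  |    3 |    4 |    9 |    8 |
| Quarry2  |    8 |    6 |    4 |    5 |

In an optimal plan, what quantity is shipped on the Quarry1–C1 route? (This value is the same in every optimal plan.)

10

Optimal shipments:
  Quarry1->C1: 10 truckloads
  Quarry1->C2: 50 truckloads
  Quarry2->C3: 20 truckloads
  Quarry2->C4: 20 truckloads
Total cost = £410.
So Quarry1→C1 carries 10 truckloads.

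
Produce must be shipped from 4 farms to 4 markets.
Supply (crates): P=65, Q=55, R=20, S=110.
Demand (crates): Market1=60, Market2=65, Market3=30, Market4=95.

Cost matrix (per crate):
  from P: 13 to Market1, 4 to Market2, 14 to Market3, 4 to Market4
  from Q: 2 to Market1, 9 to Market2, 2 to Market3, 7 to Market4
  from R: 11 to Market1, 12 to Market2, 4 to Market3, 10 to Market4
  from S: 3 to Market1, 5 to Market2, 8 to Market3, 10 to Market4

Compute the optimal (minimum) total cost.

An optimal shipping plan:
  P->Market4: 65 × 4 = 260
  Q->Market1: 15 × 2 = 30
  Q->Market3: 10 × 2 = 20
  Q->Market4: 30 × 7 = 210
  R->Market3: 20 × 4 = 80
  S->Market1: 45 × 3 = 135
  S->Market2: 65 × 5 = 325
Total = 260 + 30 + 20 + 210 + 80 + 135 + 325 = 1060.
(Supply check: P ships 65; Q ships 55; R ships 20; S ships 110.)

1060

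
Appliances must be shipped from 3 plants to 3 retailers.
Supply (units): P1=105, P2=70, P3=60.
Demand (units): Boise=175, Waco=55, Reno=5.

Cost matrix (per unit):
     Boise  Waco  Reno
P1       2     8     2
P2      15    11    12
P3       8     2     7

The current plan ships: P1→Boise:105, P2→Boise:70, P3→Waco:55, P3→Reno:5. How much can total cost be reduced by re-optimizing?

Current plan cost = 105·2 + 70·15 + 55·2 + 5·7 = 1405.
Optimal plan:
  P1 to Boise: 105 units
  P2 to Boise: 65 units
  P2 to Reno: 5 units
  P3 to Boise: 5 units
  P3 to Waco: 55 units
Optimal cost = 1395.
Saving = 1405 − 1395 = 10.

10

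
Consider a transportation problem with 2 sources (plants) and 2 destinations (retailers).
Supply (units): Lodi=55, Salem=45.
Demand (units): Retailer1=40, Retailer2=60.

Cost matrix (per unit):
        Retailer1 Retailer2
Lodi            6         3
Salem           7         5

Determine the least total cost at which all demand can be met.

A cheapest plan:
  Lodi->Retailer2: 55 × 3 = 165
  Salem->Retailer1: 40 × 7 = 280
  Salem->Retailer2: 5 × 5 = 25
Total = 165 + 280 + 25 = 470.

470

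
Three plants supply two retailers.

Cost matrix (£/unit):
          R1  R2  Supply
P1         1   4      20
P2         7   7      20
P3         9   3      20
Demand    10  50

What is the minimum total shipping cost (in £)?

Optimal allocation:
  P1 to R1: 10 units
  P1 to R2: 10 units
  P2 to R2: 20 units
  P3 to R2: 20 units
Total cost = £250.
(Supply check: P1 ships 20; P2 ships 20; P3 ships 20.)

250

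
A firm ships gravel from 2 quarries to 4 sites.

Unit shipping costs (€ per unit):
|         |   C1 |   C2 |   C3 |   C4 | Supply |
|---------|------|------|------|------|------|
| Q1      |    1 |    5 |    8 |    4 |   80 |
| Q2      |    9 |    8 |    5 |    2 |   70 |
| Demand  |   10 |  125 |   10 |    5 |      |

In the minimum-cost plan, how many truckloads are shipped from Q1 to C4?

0

Solving gives:
  Q1→C1: 10 truckloads
  Q1→C2: 70 truckloads
  Q2→C2: 55 truckloads
  Q2→C3: 10 truckloads
  Q2→C4: 5 truckloads
Total cost = €860.
The route Q1→C4 is not used.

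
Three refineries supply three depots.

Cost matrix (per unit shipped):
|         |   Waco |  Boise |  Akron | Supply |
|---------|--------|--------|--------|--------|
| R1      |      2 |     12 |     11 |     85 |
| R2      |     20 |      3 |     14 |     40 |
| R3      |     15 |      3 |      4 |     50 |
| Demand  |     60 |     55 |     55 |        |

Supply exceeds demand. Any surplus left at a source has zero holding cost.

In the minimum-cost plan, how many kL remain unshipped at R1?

5

Minimum-cost shipments:
  R1->Waco: 60 × 2 = 120
  R1->Akron: 20 × 11 = 220
  R2->Boise: 40 × 3 = 120
  R3->Boise: 15 × 3 = 45
  R3->Akron: 35 × 4 = 140
Total cost = 645.
R1 ships 80 of its 85, leaving 5.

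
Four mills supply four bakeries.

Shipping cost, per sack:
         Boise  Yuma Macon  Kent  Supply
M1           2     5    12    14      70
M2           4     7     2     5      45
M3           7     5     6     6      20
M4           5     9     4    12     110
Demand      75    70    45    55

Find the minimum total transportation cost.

An optimal shipping plan:
  M1→Boise: 10 × 2 = 20
  M1→Yuma: 60 × 5 = 300
  M2→Kent: 45 × 5 = 225
  M3→Yuma: 10 × 5 = 50
  M3→Kent: 10 × 6 = 60
  M4→Boise: 65 × 5 = 325
  M4→Macon: 45 × 4 = 180
Total = 20 + 300 + 225 + 50 + 60 + 325 + 180 = 1160.
(Supply check: M1 ships 70; M2 ships 45; M3 ships 20; M4 ships 110.)

1160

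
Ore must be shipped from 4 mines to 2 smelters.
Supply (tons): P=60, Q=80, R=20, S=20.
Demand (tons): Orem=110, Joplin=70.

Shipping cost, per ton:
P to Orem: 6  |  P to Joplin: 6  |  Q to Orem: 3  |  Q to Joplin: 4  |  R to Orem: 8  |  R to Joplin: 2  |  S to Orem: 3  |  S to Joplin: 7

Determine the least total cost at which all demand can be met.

700

A cheapest plan:
  P→Orem: 10 × 6 = 60
  P→Joplin: 50 × 6 = 300
  Q→Orem: 80 × 3 = 240
  R→Joplin: 20 × 2 = 40
  S→Orem: 20 × 3 = 60
Total = 60 + 300 + 240 + 40 + 60 = 700.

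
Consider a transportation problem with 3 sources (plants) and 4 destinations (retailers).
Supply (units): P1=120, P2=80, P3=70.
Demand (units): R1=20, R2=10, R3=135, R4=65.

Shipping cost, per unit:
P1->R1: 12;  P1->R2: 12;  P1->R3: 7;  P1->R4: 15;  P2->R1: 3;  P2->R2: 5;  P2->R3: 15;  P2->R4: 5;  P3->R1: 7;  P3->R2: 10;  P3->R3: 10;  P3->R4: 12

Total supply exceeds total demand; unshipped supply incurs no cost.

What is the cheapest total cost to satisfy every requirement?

One minimum-cost allocation:
  P1–R3: 120 × 7 = 840
  P2–R1: 5 × 3 = 15
  P2–R2: 10 × 5 = 50
  P2–R4: 65 × 5 = 325
  P3–R1: 15 × 7 = 105
  P3–R3: 15 × 10 = 150
Total = 840 + 15 + 50 + 325 + 105 + 150 = 1485.
(Supply check: P1 ships 120; P2 ships 80; P3 ships 30.)

1485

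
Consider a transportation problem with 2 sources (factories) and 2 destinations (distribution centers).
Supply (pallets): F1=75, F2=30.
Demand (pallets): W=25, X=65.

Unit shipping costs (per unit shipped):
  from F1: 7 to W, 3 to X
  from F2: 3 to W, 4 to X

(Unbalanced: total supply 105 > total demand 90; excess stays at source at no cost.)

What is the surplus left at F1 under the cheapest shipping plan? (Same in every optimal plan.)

10

Minimum-cost shipments:
  F1 to X: 65 × 3 = 195
  F2 to W: 25 × 3 = 75
Total cost = 270.
F1 ships 65 of its 75, leaving 10.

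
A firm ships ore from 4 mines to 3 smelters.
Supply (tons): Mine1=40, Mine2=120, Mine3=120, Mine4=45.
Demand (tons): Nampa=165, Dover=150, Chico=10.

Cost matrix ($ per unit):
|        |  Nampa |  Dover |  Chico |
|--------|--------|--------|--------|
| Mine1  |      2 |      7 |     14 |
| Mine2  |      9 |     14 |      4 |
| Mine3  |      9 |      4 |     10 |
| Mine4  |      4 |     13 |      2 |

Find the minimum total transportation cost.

Optimal allocation:
  Mine1->Nampa: 40 × $2 = $80
  Mine2->Nampa: 80 × $9 = $720
  Mine2->Dover: 30 × $14 = $420
  Mine2->Chico: 10 × $4 = $40
  Mine3->Dover: 120 × $4 = $480
  Mine4->Nampa: 45 × $4 = $180
Total = 80 + 720 + 420 + 40 + 480 + 180 = $1920.

1920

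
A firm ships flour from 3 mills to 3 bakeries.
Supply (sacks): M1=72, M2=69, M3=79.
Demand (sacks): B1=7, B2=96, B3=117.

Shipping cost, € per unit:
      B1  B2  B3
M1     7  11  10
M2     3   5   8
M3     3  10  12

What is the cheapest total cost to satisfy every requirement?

An optimal shipping plan:
  M1 to B3: 72 × €10 = €720
  M2 to B2: 69 × €5 = €345
  M3 to B1: 7 × €3 = €21
  M3 to B2: 27 × €10 = €270
  M3 to B3: 45 × €12 = €540
Total = 720 + 345 + 21 + 270 + 540 = €1896.

1896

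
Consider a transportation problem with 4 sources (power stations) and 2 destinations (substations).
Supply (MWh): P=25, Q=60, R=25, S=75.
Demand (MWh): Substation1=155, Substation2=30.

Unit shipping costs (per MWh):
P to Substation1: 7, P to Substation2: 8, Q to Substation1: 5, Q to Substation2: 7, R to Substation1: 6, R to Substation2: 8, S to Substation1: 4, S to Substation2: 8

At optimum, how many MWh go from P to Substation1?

0

Solving gives:
  P–Substation2: 25 × 8 = 200
  Q–Substation1: 55 × 5 = 275
  Q–Substation2: 5 × 7 = 35
  R–Substation1: 25 × 6 = 150
  S–Substation1: 75 × 4 = 300
Total cost = 960.
The route P→Substation1 is not used.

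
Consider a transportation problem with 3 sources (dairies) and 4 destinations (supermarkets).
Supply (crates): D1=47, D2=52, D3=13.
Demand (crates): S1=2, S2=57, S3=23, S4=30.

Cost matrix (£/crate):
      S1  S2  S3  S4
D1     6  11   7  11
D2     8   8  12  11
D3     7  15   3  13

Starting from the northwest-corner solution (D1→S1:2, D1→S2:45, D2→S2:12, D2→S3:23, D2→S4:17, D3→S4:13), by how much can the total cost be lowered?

313

Current plan cost = 2·6 + 45·11 + 12·8 + 23·12 + 17·11 + 13·13 = £1235.
Optimal plan:
  D1→S1: 2 × £6 = £12
  D1→S2: 5 × £11 = £55
  D1→S3: 10 × £7 = £70
  D1→S4: 30 × £11 = £330
  D2→S2: 52 × £8 = £416
  D3→S3: 13 × £3 = £39
Optimal cost = £922.
Saving = 1235 − 922 = £313.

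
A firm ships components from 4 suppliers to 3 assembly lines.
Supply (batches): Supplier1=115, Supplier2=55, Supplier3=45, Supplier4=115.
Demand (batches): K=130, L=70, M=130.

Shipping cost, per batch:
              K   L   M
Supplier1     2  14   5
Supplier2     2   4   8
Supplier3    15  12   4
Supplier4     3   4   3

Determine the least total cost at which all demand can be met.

975

One minimum-cost allocation:
  Supplier1→K: 115 × 2 = 230
  Supplier2→K: 15 × 2 = 30
  Supplier2→L: 40 × 4 = 160
  Supplier3→M: 45 × 4 = 180
  Supplier4→L: 30 × 4 = 120
  Supplier4→M: 85 × 3 = 255
Total = 230 + 30 + 160 + 180 + 120 + 255 = 975.
(Supply check: Supplier1 ships 115; Supplier2 ships 55; Supplier3 ships 45; Supplier4 ships 115.)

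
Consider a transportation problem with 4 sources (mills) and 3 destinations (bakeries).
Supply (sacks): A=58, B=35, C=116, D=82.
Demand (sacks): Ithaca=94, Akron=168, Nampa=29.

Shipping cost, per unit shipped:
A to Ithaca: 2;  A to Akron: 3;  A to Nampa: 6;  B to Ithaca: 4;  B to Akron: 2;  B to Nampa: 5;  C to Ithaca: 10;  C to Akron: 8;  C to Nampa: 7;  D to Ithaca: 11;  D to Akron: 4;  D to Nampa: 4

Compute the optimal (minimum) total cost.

1485

An optimal shipping plan:
  A->Ithaca: 58 × 2 = 116
  B->Akron: 35 × 2 = 70
  C->Ithaca: 36 × 10 = 360
  C->Akron: 51 × 8 = 408
  C->Nampa: 29 × 7 = 203
  D->Akron: 82 × 4 = 328
Total = 116 + 70 + 360 + 408 + 203 + 328 = 1485.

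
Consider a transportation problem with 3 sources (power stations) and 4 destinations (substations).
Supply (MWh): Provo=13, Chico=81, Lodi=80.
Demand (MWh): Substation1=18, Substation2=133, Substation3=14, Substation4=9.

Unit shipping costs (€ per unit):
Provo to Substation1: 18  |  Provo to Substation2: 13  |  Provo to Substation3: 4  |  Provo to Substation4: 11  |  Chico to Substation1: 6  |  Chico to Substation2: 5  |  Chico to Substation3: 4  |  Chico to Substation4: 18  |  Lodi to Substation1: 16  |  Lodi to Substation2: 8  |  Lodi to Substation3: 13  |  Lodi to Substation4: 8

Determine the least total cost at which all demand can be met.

1114

One minimum-cost allocation:
  Provo–Substation3: 13 × €4 = €52
  Chico–Substation1: 18 × €6 = €108
  Chico–Substation2: 62 × €5 = €310
  Chico–Substation3: 1 × €4 = €4
  Lodi–Substation2: 71 × €8 = €568
  Lodi–Substation4: 9 × €8 = €72
Total = 52 + 108 + 310 + 4 + 568 + 72 = €1114.
(Supply check: Provo ships 13; Chico ships 81; Lodi ships 80.)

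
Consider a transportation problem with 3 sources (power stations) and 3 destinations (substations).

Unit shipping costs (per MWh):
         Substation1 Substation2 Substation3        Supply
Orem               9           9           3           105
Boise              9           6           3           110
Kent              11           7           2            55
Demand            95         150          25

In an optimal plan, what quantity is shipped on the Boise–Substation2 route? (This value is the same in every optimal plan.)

The minimum-cost plan:
  Orem->Substation1: 95 × 9 = 855
  Orem->Substation3: 10 × 3 = 30
  Boise->Substation2: 110 × 6 = 660
  Kent->Substation2: 40 × 7 = 280
  Kent->Substation3: 15 × 2 = 30
Total cost = 1855.
So Boise→Substation2 carries 110 MWh.

110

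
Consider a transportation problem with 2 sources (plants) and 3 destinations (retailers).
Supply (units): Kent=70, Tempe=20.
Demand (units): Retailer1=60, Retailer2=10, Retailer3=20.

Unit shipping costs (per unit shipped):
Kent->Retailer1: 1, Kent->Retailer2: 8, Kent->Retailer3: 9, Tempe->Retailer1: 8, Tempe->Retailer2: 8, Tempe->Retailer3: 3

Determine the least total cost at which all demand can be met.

One minimum-cost allocation:
  Kent->Retailer1: 60 × 1 = 60
  Kent->Retailer2: 10 × 8 = 80
  Tempe->Retailer3: 20 × 3 = 60
Total = 60 + 80 + 60 = 200.

200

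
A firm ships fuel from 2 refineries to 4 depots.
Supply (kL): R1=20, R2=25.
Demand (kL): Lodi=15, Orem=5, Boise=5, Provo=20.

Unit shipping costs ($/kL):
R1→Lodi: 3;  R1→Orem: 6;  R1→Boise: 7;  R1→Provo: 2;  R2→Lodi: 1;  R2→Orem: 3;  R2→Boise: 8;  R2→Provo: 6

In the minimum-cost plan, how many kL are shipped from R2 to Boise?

Optimal shipments:
  R1 to Provo: 20 × $2 = $40
  R2 to Lodi: 15 × $1 = $15
  R2 to Orem: 5 × $3 = $15
  R2 to Boise: 5 × $8 = $40
Total cost = $110.
So R2→Boise carries 5 kL.

5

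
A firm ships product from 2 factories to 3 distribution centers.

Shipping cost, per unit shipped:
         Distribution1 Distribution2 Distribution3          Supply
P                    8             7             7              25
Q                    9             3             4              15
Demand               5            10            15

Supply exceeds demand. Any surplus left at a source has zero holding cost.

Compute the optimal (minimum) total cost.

One minimum-cost allocation:
  P->Distribution1: 5 × 8 = 40
  P->Distribution3: 10 × 7 = 70
  Q->Distribution2: 10 × 3 = 30
  Q->Distribution3: 5 × 4 = 20
Total = 40 + 70 + 30 + 20 = 160.

160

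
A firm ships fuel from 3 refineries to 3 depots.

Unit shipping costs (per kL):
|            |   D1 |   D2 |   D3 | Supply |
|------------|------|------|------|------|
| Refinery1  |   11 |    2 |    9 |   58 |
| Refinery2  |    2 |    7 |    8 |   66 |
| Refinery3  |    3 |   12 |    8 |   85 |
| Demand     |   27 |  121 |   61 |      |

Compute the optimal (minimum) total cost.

Optimal allocation:
  Refinery1–D2: 58 × 2 = 116
  Refinery2–D1: 3 × 2 = 6
  Refinery2–D2: 63 × 7 = 441
  Refinery3–D1: 24 × 3 = 72
  Refinery3–D3: 61 × 8 = 488
Total = 116 + 6 + 441 + 72 + 488 = 1123.
(Supply check: Refinery1 ships 58; Refinery2 ships 66; Refinery3 ships 85.)

1123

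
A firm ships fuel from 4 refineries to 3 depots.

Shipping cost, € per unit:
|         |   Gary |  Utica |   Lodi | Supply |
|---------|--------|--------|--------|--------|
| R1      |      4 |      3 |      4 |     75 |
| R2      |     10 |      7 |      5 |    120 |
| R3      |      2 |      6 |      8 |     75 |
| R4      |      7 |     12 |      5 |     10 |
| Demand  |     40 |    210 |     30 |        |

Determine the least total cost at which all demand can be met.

1365

Optimal allocation:
  R1 to Utica: 75 × €3 = €225
  R2 to Utica: 100 × €7 = €700
  R2 to Lodi: 20 × €5 = €100
  R3 to Gary: 40 × €2 = €80
  R3 to Utica: 35 × €6 = €210
  R4 to Lodi: 10 × €5 = €50
Total = 225 + 700 + 100 + 80 + 210 + 50 = €1365.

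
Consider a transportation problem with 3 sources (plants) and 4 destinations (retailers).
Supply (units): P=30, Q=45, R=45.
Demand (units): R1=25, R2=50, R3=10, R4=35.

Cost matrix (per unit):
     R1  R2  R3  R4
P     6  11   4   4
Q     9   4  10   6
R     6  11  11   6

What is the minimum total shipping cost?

595

An optimal shipping plan:
  P->R3: 10 × 4 = 40
  P->R4: 20 × 4 = 80
  Q->R2: 45 × 4 = 180
  R->R1: 25 × 6 = 150
  R->R2: 5 × 11 = 55
  R->R4: 15 × 6 = 90
Total = 40 + 80 + 180 + 150 + 55 + 90 = 595.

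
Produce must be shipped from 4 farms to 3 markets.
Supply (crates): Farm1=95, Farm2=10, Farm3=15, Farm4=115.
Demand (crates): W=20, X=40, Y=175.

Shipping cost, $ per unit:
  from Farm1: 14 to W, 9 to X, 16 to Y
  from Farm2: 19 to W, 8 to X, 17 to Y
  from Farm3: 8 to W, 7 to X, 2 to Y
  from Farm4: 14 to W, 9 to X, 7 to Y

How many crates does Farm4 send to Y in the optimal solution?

Optimal shipments:
  Farm1->W: 20 crates
  Farm1->X: 30 crates
  Farm1->Y: 45 crates
  Farm2->X: 10 crates
  Farm3->Y: 15 crates
  Farm4->Y: 115 crates
Total cost = $2185.
So Farm4→Y carries 115 crates.

115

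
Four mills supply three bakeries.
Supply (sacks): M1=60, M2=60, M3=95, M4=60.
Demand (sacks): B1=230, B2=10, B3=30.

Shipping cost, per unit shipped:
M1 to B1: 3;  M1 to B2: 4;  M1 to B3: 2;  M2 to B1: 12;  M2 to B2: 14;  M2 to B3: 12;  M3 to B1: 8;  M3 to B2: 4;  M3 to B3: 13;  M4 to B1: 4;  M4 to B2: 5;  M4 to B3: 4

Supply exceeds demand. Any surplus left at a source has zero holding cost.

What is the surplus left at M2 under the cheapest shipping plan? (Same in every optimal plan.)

An optimal plan:
  M1 to B1: 30 × 3 = 90
  M1 to B3: 30 × 2 = 60
  M2 to B1: 55 × 12 = 660
  M3 to B1: 85 × 8 = 680
  M3 to B2: 10 × 4 = 40
  M4 to B1: 60 × 4 = 240
Total cost = 1770.
M2 ships 55 of its 60, leaving 5.

5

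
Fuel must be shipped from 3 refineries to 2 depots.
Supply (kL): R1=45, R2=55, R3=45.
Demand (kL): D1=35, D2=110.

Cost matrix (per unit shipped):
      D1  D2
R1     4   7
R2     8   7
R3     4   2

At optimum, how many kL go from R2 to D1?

0

Solving gives:
  R1–D1: 35 × 4 = 140
  R1–D2: 10 × 7 = 70
  R2–D2: 55 × 7 = 385
  R3–D2: 45 × 2 = 90
Total cost = 685.
The route R2→D1 is not used.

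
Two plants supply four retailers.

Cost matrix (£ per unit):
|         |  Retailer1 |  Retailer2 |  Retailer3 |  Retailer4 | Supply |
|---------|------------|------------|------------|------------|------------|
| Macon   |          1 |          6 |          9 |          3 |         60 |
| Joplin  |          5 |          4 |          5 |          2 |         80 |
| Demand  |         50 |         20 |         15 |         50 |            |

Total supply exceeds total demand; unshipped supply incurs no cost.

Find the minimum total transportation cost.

310

A cheapest plan:
  Macon–Retailer1: 50 × £1 = £50
  Macon–Retailer4: 5 × £3 = £15
  Joplin–Retailer2: 20 × £4 = £80
  Joplin–Retailer3: 15 × £5 = £75
  Joplin–Retailer4: 45 × £2 = £90
Total = 50 + 15 + 80 + 75 + 90 = £310.
(Supply check: Macon ships 55; Joplin ships 80.)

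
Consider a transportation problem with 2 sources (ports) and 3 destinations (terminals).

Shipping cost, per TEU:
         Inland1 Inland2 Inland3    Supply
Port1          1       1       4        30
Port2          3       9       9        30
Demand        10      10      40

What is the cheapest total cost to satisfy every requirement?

One minimum-cost allocation:
  Port1 to Inland2: 10 × 1 = 10
  Port1 to Inland3: 20 × 4 = 80
  Port2 to Inland1: 10 × 3 = 30
  Port2 to Inland3: 20 × 9 = 180
Total = 10 + 80 + 30 + 180 = 300.
(Supply check: Port1 ships 30; Port2 ships 30.)

300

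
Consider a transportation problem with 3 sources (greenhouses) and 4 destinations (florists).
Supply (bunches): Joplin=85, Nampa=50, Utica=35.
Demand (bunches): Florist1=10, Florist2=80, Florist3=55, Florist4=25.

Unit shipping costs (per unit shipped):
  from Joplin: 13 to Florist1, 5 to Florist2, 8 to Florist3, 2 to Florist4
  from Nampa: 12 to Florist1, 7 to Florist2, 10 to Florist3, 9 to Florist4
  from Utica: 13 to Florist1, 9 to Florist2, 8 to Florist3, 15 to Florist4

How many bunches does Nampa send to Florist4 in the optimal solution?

0

Optimal shipments:
  Joplin to Florist2: 60 × 5 = 300
  Joplin to Florist4: 25 × 2 = 50
  Nampa to Florist1: 10 × 12 = 120
  Nampa to Florist2: 20 × 7 = 140
  Nampa to Florist3: 20 × 10 = 200
  Utica to Florist3: 35 × 8 = 280
Total cost = 1090.
The route Nampa→Florist4 is not used.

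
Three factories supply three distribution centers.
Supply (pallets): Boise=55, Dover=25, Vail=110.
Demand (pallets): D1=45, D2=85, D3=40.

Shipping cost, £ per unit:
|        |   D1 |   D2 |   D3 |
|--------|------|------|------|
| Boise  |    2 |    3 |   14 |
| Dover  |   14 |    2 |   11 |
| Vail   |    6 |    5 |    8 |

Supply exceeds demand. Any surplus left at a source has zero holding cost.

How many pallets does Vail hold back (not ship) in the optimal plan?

Minimum-cost shipments:
  Boise->D1: 45 × £2 = £90
  Boise->D2: 10 × £3 = £30
  Dover->D2: 25 × £2 = £50
  Vail->D2: 50 × £5 = £250
  Vail->D3: 40 × £8 = £320
Total cost = £740.
Vail ships 90 of its 110, leaving 20.

20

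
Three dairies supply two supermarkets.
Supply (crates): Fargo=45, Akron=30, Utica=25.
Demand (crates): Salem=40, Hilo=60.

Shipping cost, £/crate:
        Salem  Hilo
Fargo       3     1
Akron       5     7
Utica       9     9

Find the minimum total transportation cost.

420

One minimum-cost allocation:
  Fargo→Hilo: 45 crates
  Akron→Salem: 30 crates
  Utica→Salem: 10 crates
  Utica→Hilo: 15 crates
Total cost = £420.
(Supply check: Fargo ships 45; Akron ships 30; Utica ships 25.)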